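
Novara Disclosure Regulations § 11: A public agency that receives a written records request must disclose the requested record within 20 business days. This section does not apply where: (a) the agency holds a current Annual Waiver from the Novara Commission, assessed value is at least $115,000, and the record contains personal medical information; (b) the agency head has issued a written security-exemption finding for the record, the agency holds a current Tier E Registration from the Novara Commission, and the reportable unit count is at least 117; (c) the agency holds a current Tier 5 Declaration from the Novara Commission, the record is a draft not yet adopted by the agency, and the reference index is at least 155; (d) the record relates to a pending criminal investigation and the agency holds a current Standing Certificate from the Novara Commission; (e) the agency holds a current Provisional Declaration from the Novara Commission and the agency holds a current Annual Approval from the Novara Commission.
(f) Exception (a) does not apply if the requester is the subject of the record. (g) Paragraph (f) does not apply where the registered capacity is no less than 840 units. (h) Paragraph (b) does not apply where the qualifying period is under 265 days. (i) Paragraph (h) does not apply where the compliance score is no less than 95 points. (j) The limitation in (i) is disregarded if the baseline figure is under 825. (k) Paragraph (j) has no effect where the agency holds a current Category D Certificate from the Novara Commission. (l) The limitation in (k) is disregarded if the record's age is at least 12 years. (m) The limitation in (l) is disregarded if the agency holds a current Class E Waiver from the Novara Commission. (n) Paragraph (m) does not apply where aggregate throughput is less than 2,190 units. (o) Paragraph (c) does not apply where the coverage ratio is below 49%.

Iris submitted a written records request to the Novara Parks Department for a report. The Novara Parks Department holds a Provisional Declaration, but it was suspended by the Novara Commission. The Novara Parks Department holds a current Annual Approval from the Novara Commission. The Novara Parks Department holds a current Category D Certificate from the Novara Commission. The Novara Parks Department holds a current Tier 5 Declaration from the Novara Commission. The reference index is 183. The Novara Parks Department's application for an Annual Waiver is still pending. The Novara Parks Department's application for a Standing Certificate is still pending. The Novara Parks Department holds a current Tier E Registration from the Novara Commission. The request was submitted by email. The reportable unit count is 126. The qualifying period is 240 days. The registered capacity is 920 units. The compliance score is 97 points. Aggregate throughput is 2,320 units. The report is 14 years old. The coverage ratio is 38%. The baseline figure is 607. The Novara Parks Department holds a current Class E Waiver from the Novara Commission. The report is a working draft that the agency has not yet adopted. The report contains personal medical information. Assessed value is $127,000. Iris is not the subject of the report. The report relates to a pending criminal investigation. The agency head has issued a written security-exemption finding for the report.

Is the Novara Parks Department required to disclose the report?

Exception (a) does not apply: the Annual Waiver is not current.
Exception (b) is satisfied on its face — a written security-exemption finding has been issued; a current Tier E Registration is held; the reportable unit count is 126, meeting the 117 threshold. Under paragraphs (h)–(n): (h) is triggered (the qualifying period is 240 days, under the 265 days limit), but is displaced by (i): (i) operates against (h): the compliance score is 97 points, meeting the 95 points threshold. (j) would limit (i) — the baseline figure is 607, under the 825 limit — but (k) sets (j) aside: (k) operates against (j): a current Category D Certificate is held. (l) would limit (k) — the record's age is 14 years, meeting the 12 years threshold — but (m) sets (l) aside: (m) applies — a current Class E Waiver is held. (n), which would lift (m), is not triggered — aggregate throughput is 2,320 units, not less than 2,190 units. Exception (b) stands.
Exception (c): a current Tier 5 Declaration is held; the report is an unadopted draft; the reference index is 183, meeting the 155 threshold — every condition holds. However, paragraph (o) must be considered: (o) is triggered — the coverage ratio is 38%, below the 49% limit. (c) is therefore removed.
Exception (d) does not apply: the Standing Certificate is not current.
Exception (e) does not apply: no current Provisional Declaration is held.

No — exception (b) applies; the Novara Parks Department is not required to disclose the report.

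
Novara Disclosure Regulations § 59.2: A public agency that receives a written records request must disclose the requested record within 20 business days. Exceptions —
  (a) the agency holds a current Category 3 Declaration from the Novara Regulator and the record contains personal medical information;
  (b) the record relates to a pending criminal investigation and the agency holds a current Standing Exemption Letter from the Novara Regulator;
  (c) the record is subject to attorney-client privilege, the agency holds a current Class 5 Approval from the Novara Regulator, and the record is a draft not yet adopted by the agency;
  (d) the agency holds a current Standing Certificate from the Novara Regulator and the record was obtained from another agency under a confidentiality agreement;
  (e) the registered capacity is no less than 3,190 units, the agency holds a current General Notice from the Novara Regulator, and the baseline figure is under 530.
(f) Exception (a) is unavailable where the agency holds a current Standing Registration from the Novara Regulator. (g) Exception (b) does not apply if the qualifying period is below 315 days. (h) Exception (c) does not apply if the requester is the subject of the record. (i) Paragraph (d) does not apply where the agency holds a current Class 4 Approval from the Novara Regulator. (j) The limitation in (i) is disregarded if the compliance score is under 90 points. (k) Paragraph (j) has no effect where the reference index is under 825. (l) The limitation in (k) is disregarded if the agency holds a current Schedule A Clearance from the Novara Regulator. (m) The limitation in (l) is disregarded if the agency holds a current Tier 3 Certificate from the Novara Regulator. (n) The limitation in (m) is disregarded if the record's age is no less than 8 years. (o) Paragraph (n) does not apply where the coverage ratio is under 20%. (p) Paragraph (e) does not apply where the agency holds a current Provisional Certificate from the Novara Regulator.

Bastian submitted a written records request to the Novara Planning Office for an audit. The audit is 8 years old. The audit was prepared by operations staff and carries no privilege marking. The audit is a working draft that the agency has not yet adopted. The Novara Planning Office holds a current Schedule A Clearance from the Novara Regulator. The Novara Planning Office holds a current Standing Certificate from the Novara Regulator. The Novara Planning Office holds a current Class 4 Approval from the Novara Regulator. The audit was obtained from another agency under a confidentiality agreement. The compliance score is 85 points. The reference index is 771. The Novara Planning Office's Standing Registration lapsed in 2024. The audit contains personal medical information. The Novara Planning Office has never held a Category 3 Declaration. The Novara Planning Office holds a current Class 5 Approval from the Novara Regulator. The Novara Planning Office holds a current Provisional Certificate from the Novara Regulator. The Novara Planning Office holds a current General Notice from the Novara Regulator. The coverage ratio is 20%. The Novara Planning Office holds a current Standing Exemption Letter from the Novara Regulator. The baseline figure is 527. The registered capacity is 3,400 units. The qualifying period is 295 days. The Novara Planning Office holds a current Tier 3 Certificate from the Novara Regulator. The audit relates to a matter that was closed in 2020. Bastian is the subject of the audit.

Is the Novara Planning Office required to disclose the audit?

No — exception (d) applies; the Novara Planning Office is not required to disclose the audit.

Exception (a) fails — the Category 3 Declaration is not current.
Exception (b) requires that the record relates to a pending criminal investigation; but the audit relates to a closed matter, so (b) is unavailable.
Exception (c) does not apply: the audit carries no privilege marking.
Exception (d) is satisfied on its face — a current Standing Certificate is held; the audit was obtained under a confidentiality agreement. As to paragraphs (i)–(o): (i) would limit (d) — a current Class 4 Approval is held — but (j) sets (i) aside: (j) is triggered — the compliance score is 85 points, under the 90 points limit. (k) would limit (j) — the reference index is 771, under the 825 limit — but (l) sets (k) aside: (l) operates against (k): a current Schedule A Clearance is held. (m) operates (a current Tier 3 Certificate is held), but is displaced by (n): (n) operates against (m): the record's age is 8 years, meeting the 8 years threshold. (o), which would lift (n), does not operate here — the coverage ratio is 20%, not under 20%. So (d) applies.
All of (e)'s requirements are met (the registered capacity is 3,400 units, meeting the 3,190 units threshold; a current General Notice is held; the baseline figure is 527, under the 530 limit). But applying paragraph (p): (p) is engaged — a current Provisional Certificate is held. Exception (e) does not apply.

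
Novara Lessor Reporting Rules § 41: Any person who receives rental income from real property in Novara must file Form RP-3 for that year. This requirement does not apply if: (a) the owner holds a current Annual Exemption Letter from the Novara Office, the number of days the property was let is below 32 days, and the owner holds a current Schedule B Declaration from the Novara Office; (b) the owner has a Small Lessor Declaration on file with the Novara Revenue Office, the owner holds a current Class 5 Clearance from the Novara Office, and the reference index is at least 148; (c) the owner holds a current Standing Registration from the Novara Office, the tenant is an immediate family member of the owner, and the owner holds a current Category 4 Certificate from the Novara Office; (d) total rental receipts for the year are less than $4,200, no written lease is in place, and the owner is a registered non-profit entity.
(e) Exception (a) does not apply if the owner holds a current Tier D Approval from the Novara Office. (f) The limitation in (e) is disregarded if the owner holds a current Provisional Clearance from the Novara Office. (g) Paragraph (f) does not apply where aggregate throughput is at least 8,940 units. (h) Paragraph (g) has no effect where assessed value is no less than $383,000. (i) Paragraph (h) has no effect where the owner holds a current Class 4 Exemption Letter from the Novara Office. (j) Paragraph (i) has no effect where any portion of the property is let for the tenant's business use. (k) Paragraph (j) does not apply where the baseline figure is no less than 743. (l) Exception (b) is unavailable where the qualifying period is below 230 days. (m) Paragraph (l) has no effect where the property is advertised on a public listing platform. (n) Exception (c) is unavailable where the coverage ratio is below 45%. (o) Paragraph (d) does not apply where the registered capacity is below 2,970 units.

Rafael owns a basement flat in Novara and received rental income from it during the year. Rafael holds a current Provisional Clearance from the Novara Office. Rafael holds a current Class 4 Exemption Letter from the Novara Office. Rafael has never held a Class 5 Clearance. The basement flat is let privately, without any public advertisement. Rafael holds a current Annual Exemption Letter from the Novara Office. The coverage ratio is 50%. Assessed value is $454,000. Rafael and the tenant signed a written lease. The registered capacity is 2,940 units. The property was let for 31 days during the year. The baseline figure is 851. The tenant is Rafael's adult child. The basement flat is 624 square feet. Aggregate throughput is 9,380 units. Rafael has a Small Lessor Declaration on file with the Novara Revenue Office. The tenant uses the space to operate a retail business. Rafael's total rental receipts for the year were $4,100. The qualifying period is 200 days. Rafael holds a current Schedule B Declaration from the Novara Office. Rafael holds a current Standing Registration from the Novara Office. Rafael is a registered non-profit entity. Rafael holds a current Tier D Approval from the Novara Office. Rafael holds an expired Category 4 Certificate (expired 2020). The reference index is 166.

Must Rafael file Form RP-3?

All of (a)'s requirements are met (a current Annual Exemption Letter is held; the number of days the property was let is 31 days, below the 32 days limit; a current Schedule B Declaration is held). But: (e) operates against (a): a current Tier D Approval is held. (f) operates (a current Provisional Clearance is held), but yields to (g): (g) operates against (f): aggregate throughput is 9,380 units, meeting the 8,940 units threshold. (h) would limit (g) — assessed value is $454,000, meeting the $383,000 threshold — but (i) sets (h) aside: (i) operates against (h): a current Class 4 Exemption Letter is held. (j) would limit (i) — the space is let for business use — but (k) sets (j) aside: (k) is engaged — the baseline figure is 851, meeting the 743 threshold. So (a) is unavailable.
Exception (b) requires that the owner holds a current Class 5 Clearance from the Novara Office; but there is no Class 5 Clearance in force, so (b) is unavailable.
Exception (c) does not apply: there is no Category 4 Certificate in force.
Exception (d) fails — a written lease is in place.
No exception is made out. Rafael falls within the general rule.

Yes — Rafael must file Form RP-3.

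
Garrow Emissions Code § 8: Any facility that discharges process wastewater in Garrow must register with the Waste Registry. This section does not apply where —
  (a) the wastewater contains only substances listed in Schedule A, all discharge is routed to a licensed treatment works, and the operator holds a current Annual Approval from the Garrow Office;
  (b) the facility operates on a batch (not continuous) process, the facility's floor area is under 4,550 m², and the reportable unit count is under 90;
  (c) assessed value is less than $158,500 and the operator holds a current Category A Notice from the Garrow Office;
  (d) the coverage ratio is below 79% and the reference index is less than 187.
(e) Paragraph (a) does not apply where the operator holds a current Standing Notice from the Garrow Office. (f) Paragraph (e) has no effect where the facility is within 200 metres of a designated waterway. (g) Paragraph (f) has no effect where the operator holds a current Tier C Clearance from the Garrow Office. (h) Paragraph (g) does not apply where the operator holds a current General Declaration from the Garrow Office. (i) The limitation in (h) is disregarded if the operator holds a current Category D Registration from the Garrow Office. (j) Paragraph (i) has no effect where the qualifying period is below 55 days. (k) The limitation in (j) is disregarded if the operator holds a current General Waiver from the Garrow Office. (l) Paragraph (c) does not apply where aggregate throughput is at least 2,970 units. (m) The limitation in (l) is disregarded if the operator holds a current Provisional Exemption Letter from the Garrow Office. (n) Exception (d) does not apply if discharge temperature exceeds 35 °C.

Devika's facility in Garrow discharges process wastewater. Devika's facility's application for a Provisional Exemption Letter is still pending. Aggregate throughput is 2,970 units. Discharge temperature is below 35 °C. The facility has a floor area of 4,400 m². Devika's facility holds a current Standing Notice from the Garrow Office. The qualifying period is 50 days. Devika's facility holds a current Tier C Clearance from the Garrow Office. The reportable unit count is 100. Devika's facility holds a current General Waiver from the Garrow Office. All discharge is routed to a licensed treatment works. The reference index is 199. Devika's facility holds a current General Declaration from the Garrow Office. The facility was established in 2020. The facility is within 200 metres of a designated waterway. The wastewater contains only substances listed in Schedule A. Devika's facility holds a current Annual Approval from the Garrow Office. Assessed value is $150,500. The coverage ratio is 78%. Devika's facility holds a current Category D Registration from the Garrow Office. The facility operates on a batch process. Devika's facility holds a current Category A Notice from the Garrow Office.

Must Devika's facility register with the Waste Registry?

Exception (a)'s conditions are all satisfied: the wastewater is Schedule-A-only; discharge is routed to a licensed treatment works; a current Annual Approval is held. However, paragraphs (e)–(k) must be considered: (e) applies — a current Standing Notice is held. (f) is engaged (the facility is within 200 m of a designated waterway), but is displaced by (g): (g) operates against (f): a current Tier C Clearance is held. (h) would limit (g) — a current General Declaration is held — but (i) sets (h) aside: (i) operates against (h): a current Category D Registration is held. (j) is engaged (the qualifying period is 50 days, below the 55 days limit), but is itself disapplied by (k): (k) operates against (j): a current General Waiver is held. So (a) is unavailable.
Exception (b) fails — the reportable unit count is 100, not under 90.
Exception (c): assessed value is $150,500, less than the $158,500 limit; a current Category A Notice is held — every condition holds. But applying paragraphs (l)–(m): (l) operates against (c): aggregate throughput is 2,970 units, meeting the 2,970 units threshold. (m), which would lift (l), is not engaged — the Provisional Exemption Letter is not current. So (c) is unavailable.
Exception (d) fails — the reference index is 199, not less than 187.
Every exception is unavailable, so the rule governs.

Yes — Devika's facility must register with the Waste Registry.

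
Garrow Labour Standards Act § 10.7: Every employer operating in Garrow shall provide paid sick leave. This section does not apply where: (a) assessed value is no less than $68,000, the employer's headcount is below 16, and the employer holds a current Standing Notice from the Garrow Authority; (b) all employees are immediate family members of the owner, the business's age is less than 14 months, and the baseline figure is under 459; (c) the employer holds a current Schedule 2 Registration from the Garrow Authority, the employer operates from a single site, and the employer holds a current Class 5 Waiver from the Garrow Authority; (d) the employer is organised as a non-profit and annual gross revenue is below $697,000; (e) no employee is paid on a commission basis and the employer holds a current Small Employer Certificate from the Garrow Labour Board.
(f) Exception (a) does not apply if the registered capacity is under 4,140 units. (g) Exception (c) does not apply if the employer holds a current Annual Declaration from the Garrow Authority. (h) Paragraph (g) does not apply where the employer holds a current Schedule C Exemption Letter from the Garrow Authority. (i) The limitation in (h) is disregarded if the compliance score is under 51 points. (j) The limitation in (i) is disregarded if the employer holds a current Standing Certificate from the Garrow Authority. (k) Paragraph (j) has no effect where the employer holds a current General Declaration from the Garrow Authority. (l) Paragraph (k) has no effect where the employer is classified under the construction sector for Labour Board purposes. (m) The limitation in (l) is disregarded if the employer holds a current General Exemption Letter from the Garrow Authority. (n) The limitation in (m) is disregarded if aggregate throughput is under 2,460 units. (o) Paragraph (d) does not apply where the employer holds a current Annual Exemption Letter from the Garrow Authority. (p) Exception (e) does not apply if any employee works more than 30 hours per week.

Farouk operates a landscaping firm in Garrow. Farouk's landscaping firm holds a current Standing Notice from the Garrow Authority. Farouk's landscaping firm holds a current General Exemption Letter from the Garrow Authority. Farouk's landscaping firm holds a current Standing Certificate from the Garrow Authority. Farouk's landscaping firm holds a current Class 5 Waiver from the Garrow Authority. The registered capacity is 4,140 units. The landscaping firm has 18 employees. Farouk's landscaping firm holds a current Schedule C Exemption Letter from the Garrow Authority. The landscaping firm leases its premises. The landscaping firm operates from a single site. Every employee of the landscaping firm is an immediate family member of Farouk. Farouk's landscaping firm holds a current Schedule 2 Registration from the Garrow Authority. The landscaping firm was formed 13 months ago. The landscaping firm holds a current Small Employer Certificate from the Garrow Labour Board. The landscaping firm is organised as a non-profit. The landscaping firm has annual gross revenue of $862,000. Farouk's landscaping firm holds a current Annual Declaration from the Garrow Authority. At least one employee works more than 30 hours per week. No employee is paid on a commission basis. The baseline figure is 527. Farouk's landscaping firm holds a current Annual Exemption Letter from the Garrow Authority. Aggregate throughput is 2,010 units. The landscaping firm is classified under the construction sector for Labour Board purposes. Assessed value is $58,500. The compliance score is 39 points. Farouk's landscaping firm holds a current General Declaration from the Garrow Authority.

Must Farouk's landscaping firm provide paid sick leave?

Exception (a) fails — assessed value is $58,500, short of $68,000.
Exception (b) fails — the baseline figure is 527, not under 459.
Exception (c)'s conditions are all satisfied: a current Schedule 2 Registration is held; the employer operates from a single site; a current Class 5 Waiver is held. Considering the limiting provisions: (g) would limit (c) — a current Annual Declaration is held — but (h) sets (g) aside: (h) operates against (g): a current Schedule C Exemption Letter is held. (i) is engaged (the compliance score is 39 points, under the 51 points limit), but yields to (j): (j) operates against (i): a current Standing Certificate is held. (k) operates (a current General Declaration is held), but yields to (l): (l) operates against (k): the landscaping firm is classified under the construction sector. (m) is triggered (a current General Exemption Letter is held), but is itself disapplied by (n): (n) operates against (m): aggregate throughput is 2,010 units, under the 2,460 units limit. Exception (c) stands.
Exception (d) requires that annual gross revenue is below $697,000; but annual gross revenue is $862,000, not below $697,000, so (d) is unavailable.
All of (e)'s requirements are met (no employee is paid on commission; a current Small Employer Certificate is held). Turning to paragraph (p): (p) operates against (e): at least one employee exceeds 30 hours/week. Exception (e) does not apply.

No — exception (c) applies; Farouk's landscaping firm is not required to provide paid sick leave.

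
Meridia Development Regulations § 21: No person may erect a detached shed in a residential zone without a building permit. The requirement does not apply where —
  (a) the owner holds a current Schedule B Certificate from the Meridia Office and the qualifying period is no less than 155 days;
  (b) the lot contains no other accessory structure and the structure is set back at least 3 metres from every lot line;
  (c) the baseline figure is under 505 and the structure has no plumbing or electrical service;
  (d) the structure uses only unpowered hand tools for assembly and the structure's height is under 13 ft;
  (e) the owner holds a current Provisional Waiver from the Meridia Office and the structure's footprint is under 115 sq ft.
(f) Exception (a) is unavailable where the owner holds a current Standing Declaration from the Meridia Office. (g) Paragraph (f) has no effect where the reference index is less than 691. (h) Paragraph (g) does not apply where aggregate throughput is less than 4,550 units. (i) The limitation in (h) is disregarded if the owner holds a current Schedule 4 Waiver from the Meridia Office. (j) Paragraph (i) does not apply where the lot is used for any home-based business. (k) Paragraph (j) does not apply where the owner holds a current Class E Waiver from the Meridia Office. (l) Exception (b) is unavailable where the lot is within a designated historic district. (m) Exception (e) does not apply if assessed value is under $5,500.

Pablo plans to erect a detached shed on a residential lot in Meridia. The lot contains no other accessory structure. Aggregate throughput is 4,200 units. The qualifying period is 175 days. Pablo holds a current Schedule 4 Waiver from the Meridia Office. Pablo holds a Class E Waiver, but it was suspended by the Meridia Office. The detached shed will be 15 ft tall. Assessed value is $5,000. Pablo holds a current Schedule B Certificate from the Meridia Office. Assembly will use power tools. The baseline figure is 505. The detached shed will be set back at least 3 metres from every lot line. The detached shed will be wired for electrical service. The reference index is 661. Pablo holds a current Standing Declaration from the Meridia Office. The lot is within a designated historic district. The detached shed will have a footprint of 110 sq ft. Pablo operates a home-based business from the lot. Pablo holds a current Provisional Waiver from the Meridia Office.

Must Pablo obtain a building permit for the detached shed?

Yes — Pablo must obtain a building permit.

Exception (a) is satisfied on its face — a current Schedule B Certificate is held; the qualifying period is 175 days, meeting the 155 days threshold. But: (f) operates against (a): a current Standing Declaration is held. (g) operates (the reference index is 661, less than the 691 limit), but is itself disapplied by (h): (h) operates — aggregate throughput is 4,200 units, less than the 4,550 units limit. (i) would limit (h) — a current Schedule 4 Waiver is held — but (j) sets (i) aside: (j) applies — a home-based business operates on the lot. (k), which would lift (j), is inapplicable — the Class E Waiver is not current. So (a) is unavailable.
Exception (b) is satisfied on its face — the lot has no other accessory structure; the setback is at least 3 m on every side. Turning to paragraph (l): (l) operates against (b): the lot is in a historic district. So (b) is unavailable.
Exception (c) fails — the baseline figure is 505, not under 505.
Exception (d) fails — assembly uses power tools.
Exception (e) is satisfied on its face — a current Provisional Waiver is held; the structure's footprint is 110 sq ft, under the 115 sq ft limit. But applying paragraph (m): (m) operates against (e): assessed value is $5,000, under the $5,500 limit. So (e) is unavailable.
No exception displaces § 21.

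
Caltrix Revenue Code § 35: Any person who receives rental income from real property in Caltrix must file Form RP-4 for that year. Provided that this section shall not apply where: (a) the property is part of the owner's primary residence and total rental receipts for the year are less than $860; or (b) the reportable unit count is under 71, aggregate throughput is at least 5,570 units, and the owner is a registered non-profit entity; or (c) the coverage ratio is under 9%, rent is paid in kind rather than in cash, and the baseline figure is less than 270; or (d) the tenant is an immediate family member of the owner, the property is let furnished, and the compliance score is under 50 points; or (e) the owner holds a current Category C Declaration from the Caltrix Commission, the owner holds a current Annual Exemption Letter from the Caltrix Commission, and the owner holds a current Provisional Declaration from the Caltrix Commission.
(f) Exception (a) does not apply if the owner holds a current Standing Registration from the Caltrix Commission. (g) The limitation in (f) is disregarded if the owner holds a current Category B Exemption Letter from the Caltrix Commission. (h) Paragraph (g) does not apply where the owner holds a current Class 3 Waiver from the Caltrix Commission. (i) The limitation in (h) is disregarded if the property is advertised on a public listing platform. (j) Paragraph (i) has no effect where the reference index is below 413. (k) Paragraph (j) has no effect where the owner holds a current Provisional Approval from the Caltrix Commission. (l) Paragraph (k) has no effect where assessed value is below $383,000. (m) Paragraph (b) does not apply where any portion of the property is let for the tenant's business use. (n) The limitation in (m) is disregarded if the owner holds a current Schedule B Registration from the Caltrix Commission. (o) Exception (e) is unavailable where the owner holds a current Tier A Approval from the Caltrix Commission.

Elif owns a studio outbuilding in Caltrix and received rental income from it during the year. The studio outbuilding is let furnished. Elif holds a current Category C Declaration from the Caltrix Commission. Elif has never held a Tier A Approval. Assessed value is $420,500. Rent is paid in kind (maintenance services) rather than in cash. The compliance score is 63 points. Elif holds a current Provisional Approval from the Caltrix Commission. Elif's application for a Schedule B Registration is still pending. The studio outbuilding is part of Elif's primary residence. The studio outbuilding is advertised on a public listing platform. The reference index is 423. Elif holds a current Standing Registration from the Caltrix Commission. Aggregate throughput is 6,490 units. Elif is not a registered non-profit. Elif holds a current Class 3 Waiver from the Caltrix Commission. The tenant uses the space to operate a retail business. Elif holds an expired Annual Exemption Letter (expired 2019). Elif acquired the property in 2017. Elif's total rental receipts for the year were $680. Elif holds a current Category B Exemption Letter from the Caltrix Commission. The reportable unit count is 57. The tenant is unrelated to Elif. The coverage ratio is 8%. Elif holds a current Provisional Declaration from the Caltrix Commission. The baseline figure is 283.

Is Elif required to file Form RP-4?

Exception (a)'s conditions are all satisfied: the studio outbuilding is part of the primary residence; total rental receipts for the year are $680, less than the $860 limit. Under paragraphs (f)–(l): (f) would limit (a) — a current Standing Registration is held — but (g) sets (f) aside: (g) operates against (f): a current Category B Exemption Letter is held. (h) operates (a current Class 3 Waiver is held), but is overridden by (i): (i) operates against (h): the property is publicly advertised. (j) is inapplicable (the reference index is 423, not below 413), so (i) stands. (a) remains available.
Exception (b) requires that the owner is a registered non-profit entity; but Elif is not a registered non-profit, so (b) is unavailable.
Exception (c) fails — the baseline figure is 283, not less than 270.
Exception (d) does not apply: the tenant is unrelated to the owner.
Exception (e) fails — there is no Annual Exemption Letter in force.

No — exception (a) applies; Elif is not required to file Form RP-4.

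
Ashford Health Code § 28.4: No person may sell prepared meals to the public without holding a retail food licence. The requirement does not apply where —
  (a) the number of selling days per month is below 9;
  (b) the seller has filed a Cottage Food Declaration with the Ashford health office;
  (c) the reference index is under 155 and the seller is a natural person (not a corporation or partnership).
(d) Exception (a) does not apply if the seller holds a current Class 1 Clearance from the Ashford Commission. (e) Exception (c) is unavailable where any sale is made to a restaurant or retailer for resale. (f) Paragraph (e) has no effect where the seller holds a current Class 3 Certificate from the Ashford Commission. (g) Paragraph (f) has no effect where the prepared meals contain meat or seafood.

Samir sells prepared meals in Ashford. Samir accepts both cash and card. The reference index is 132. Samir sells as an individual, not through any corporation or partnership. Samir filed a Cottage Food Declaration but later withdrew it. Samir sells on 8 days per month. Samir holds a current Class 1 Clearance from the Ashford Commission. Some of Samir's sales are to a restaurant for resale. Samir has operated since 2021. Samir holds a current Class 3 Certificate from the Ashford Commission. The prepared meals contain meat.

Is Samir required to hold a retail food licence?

Yes — Samir must hold a retail food licence.

Exception (a): the number of selling days per month is 8, below the 9 limit — every condition holds. But: (d) applies — a current Class 1 Clearance is held. Exception (a) does not apply.
Exception (b) requires that the seller has filed a Cottage Food Declaration with the Ashford health office; but the Cottage Food Declaration was withdrawn, so (b) is unavailable.
Exception (c)'s conditions are all satisfied: the reference index is 132, under the 155 limit; the seller is a natural person. Turning to paragraphs (e)–(g): (e) operates against (c): some sales are to a restaurant for resale. (f) is triggered (a current Class 3 Certificate is held), but is displaced by (g): (g) operates — the prepared meals contain meat. (c) is therefore removed.
None of the exceptions is available; § 28.4 applies in full.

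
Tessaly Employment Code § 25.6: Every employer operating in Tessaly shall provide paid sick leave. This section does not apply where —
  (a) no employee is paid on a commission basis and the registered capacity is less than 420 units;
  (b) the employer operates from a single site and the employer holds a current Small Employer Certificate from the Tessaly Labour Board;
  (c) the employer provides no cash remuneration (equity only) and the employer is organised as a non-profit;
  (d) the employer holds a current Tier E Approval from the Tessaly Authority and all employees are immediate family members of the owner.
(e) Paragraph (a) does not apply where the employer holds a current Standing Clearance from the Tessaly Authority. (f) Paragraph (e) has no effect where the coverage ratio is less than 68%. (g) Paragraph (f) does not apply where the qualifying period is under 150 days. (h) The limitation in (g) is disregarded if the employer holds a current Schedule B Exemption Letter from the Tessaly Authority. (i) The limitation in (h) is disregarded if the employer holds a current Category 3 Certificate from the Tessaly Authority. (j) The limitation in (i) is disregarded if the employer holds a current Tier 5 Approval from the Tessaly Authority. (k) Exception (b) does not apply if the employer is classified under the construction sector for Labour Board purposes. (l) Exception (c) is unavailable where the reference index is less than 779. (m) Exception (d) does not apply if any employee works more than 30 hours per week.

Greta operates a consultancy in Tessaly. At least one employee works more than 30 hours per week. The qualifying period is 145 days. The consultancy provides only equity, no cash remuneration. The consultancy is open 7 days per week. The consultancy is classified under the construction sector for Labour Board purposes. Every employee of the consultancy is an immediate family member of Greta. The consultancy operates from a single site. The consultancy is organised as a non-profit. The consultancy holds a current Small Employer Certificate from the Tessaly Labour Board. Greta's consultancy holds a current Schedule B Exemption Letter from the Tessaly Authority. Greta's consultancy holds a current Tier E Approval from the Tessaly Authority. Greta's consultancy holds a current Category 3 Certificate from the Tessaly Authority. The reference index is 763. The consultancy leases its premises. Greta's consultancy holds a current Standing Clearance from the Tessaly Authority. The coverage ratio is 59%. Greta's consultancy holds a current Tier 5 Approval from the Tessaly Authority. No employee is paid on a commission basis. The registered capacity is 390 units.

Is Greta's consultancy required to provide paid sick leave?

Exception (a) is satisfied on its face — no employee is paid on commission; the registered capacity is 390 units, less than the 420 units limit. Applying paragraphs (e)–(j): (e) would limit (a) — a current Standing Clearance is held — but (f) sets (e) aside: (f) is triggered — the coverage ratio is 59%, less than the 68% limit. (g) would limit (f) — the qualifying period is 145 days, under the 150 days limit — but (h) sets (g) aside: (h) is engaged — a current Schedule B Exemption Letter is held. (i) operates (a current Category 3 Certificate is held), but is displaced by (j): (j) operates — a current Tier 5 Approval is held. (a) remains available.
Exception (b): the employer operates from a single site; a current Small Employer Certificate is held — every condition holds. But: (k) is engaged — the consultancy is classified under the construction sector. Exception (b) does not apply.
Exception (c) is satisfied on its face — remuneration is equity-only; the employer is a non-profit. But: (l) operates against (c): the reference index is 763, less than the 779 limit. Exception (c) does not apply.
Exception (d)'s conditions are all satisfied: a current Tier E Approval is held; every employee is an immediate family member. But: (m) is triggered — at least one employee exceeds 30 hours/week. Exception (d) does not apply.

No — exception (a) applies; Greta's consultancy is not required to provide paid sick leave.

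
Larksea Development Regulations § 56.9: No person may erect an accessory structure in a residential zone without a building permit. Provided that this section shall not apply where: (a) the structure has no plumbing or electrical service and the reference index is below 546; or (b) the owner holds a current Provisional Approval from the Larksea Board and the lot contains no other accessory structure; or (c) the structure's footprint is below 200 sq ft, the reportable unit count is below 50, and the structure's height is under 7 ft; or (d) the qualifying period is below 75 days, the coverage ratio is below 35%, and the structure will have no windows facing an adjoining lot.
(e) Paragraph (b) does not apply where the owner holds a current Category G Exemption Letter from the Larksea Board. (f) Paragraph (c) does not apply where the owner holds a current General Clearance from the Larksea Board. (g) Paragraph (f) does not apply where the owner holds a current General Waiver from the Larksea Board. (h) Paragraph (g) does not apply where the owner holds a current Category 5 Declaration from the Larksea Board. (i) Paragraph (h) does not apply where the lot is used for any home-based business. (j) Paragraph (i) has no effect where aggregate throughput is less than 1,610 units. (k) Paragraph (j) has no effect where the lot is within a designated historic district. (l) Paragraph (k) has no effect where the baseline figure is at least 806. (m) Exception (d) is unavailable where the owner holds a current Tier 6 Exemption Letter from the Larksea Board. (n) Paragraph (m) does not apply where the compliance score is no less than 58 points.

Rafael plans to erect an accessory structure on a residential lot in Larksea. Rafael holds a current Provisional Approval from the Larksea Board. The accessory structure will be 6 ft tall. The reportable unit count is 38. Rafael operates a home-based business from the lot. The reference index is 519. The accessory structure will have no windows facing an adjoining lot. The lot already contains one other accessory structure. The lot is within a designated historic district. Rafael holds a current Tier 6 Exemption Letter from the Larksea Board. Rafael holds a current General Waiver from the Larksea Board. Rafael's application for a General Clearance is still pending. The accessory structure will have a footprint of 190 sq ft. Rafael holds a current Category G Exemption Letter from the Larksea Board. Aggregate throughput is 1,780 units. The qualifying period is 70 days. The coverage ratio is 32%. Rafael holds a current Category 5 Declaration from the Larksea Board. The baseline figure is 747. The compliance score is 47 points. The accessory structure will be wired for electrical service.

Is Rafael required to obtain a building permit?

No — exception (c) applies; Rafael does not need a building permit.

Exception (a) does not apply: electrical service is planned.
Exception (b) requires that the lot contains no other accessory structure; but the lot already has another accessory structure, so (b) is unavailable.
Exception (c)'s conditions are all satisfied: the structure's footprint is 190 sq ft, below the 200 sq ft limit; the reportable unit count is 38, below the 50 limit; the structure's height is 6 ft, under the 7 ft limit. Considering the limiting provisions: (f) is not triggered — the General Clearance is not current. Exception (c) stands.
Exception (d): the qualifying period is 70 days, below the 75 days limit; the coverage ratio is 32%, below the 35% limit; no windows face an adjoining lot — every condition holds. However, paragraphs (m)–(n) must be considered: (m) operates against (d): a current Tier 6 Exemption Letter is held. (n) does not operate here (the compliance score is 47 points, short of 58 points), so (m) stands. (d) is therefore removed.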